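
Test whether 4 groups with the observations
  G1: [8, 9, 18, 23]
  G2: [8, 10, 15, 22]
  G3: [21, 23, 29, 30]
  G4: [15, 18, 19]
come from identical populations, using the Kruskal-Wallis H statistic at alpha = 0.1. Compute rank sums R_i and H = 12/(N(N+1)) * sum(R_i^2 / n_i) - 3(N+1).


Step 1: Combine all N = 15 observations and assign midranks.
sorted (value, group, rank): (8,G1,1.5), (8,G2,1.5), (9,G1,3), (10,G2,4), (15,G2,5.5), (15,G4,5.5), (18,G1,7.5), (18,G4,7.5), (19,G4,9), (21,G3,10), (22,G2,11), (23,G1,12.5), (23,G3,12.5), (29,G3,14), (30,G3,15)
Step 2: Sum ranks within each group.
R_1 = 24.5 (n_1 = 4)
R_2 = 22 (n_2 = 4)
R_3 = 51.5 (n_3 = 4)
R_4 = 22 (n_4 = 3)
Step 3: H = 12/(N(N+1)) * sum(R_i^2/n_i) - 3(N+1)
     = 12/(15*16) * (24.5^2/4 + 22^2/4 + 51.5^2/4 + 22^2/3) - 3*16
     = 0.050000 * 1095.46 - 48
     = 6.772917.
Step 4: Ties present; correction factor C = 1 - 24/(15^3 - 15) = 0.992857. Corrected H = 6.772917 / 0.992857 = 6.821643.
Step 5: Under H0, H ~ chi^2(3); p-value = 0.077805.
Step 6: alpha = 0.1. reject H0.

H = 6.8216, df = 3, p = 0.077805, reject H0.


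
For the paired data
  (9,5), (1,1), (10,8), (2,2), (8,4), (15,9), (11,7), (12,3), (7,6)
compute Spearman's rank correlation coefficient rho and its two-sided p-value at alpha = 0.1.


Step 1: Rank x and y separately (midranks; no ties here).
rank(x): 9->5, 1->1, 10->6, 2->2, 8->4, 15->9, 11->7, 12->8, 7->3
rank(y): 5->5, 1->1, 8->8, 2->2, 4->4, 9->9, 7->7, 3->3, 6->6
Step 2: d_i = R_x(i) - R_y(i); compute d_i^2.
  (5-5)^2=0, (1-1)^2=0, (6-8)^2=4, (2-2)^2=0, (4-4)^2=0, (9-9)^2=0, (7-7)^2=0, (8-3)^2=25, (3-6)^2=9
sum(d^2) = 38.
Step 3: rho = 1 - 6*38 / (9*(9^2 - 1)) = 1 - 228/720 = 0.683333.
Step 4: Under H0, t = rho * sqrt((n-2)/(1-rho^2)) = 2.4763 ~ t(7).
Step 5: Two-sided p-value from the t-distribution with 7 df = 0.042442.
Step 6: alpha = 0.1. reject H0.

rho = 0.6833, p = 0.042442, reject H0 at alpha = 0.1.


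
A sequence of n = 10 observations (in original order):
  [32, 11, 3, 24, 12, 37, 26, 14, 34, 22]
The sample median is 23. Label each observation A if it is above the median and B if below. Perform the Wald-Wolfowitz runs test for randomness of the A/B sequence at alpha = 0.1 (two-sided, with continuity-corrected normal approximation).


Step 1: Compute median = 23; label A = above, B = below.
Labels in order: ABBABAABAB  (n_A = 5, n_B = 5)
Step 2: Count runs R = 8.
Step 3: Under H0 (random ordering), E[R] = 2*n_A*n_B/(n_A+n_B) + 1 = 2*5*5/10 + 1 = 6.0000.
        Var[R] = 2*n_A*n_B*(2*n_A*n_B - n_A - n_B) / ((n_A+n_B)^2 * (n_A+n_B-1)) = 2000/900 = 2.2222.
        SD[R] = 1.4907.
Step 4: Continuity-corrected z = (R - 0.5 - E[R]) / SD[R] = (8 - 0.5 - 6.0000) / 1.4907 = 1.0062.
Step 5: Two-sided p-value via normal approximation = 2*(1 - Phi(|z|)) = 0.314305.
Step 6: alpha = 0.1. fail to reject H0.

R = 8, z = 1.0062, p = 0.314305, fail to reject H0.


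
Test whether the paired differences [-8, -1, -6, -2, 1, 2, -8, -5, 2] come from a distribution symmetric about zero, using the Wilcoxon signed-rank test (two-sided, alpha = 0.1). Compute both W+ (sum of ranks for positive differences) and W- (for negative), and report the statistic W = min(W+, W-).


Step 1: Drop any zero differences (none here) and take |d_i|.
|d| = [8, 1, 6, 2, 1, 2, 8, 5, 2]
Step 2: Midrank |d_i| (ties get averaged ranks).
ranks: |8|->8.5, |1|->1.5, |6|->7, |2|->4, |1|->1.5, |2|->4, |8|->8.5, |5|->6, |2|->4
Step 3: Attach original signs; sum ranks with positive sign and with negative sign.
W+ = 1.5 + 4 + 4 = 9.5
W- = 8.5 + 1.5 + 7 + 4 + 8.5 + 6 = 35.5
(Check: W+ + W- = 45 should equal n(n+1)/2 = 45.)
Step 4: Test statistic W = min(W+, W-) = 9.5.
Step 5: Ties in |d|, so use the tie-corrected normal approximation.
        E[W] = n(n+1)/4 = 9*10/4 = 22.5.
        Tie groups: |d|=1 (t=2), |d|=2 (t=3), |d|=8 (t=2); sum(t^3 - t) = 36.
        Var[W] = n(n+1)(2n+1)/24 - sum(t^3-t)/48 = 1710/24 - 36/48 = 70.5.
        z = (W - E[W]) / sqrt(Var[W]) = (9.5 - 22.5) / 8.3964 = -1.5483.
        Two-sided p = 2*Phi(z) = 0.121556.
Step 6: alpha = 0.1. fail to reject H0.

W+ = 9.5, W- = 35.5, W = min = 9.5, p = 0.121556, fail to reject H0.


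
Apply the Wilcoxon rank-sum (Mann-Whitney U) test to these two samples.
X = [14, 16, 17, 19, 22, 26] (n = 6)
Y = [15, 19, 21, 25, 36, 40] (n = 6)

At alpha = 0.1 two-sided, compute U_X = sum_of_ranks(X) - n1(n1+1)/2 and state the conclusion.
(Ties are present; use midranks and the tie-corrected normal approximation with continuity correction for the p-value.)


Step 1: Combine and sort all 12 observations; assign midranks.
sorted (value, group): (14,X), (15,Y), (16,X), (17,X), (19,X), (19,Y), (21,Y), (22,X), (25,Y), (26,X), (36,Y), (40,Y)
ranks: 14->1, 15->2, 16->3, 17->4, 19->5.5, 19->5.5, 21->7, 22->8, 25->9, 26->10, 36->11, 40->12
Step 2: Rank sum for X: R1 = 1 + 3 + 4 + 5.5 + 8 + 10 = 31.5.
Step 3: U_X = R1 - n1(n1+1)/2 = 31.5 - 6*7/2 = 31.5 - 21 = 10.5.
       U_Y = n1*n2 - U_X = 36 - 10.5 = 25.5.
Step 4: Ties are present, so use the tie-corrected normal approximation (with continuity correction) for the p-value.
Step 5: p-value = 0.261496; compare to alpha = 0.1. fail to reject H0.

U_X = 10.5, p = 0.261496, fail to reject H0 at alpha = 0.1.


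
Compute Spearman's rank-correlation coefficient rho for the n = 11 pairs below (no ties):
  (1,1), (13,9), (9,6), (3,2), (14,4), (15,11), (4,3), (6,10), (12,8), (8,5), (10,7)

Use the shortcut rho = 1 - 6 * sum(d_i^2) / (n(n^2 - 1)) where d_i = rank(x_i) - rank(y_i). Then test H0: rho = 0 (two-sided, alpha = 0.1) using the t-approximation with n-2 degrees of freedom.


Step 1: Rank x and y separately (midranks; no ties here).
rank(x): 1->1, 13->9, 9->6, 3->2, 14->10, 15->11, 4->3, 6->4, 12->8, 8->5, 10->7
rank(y): 1->1, 9->9, 6->6, 2->2, 4->4, 11->11, 3->3, 10->10, 8->8, 5->5, 7->7
Step 2: d_i = R_x(i) - R_y(i); compute d_i^2.
  (1-1)^2=0, (9-9)^2=0, (6-6)^2=0, (2-2)^2=0, (10-4)^2=36, (11-11)^2=0, (3-3)^2=0, (4-10)^2=36, (8-8)^2=0, (5-5)^2=0, (7-7)^2=0
sum(d^2) = 72.
Step 3: rho = 1 - 6*72 / (11*(11^2 - 1)) = 1 - 432/1320 = 0.672727.
Step 4: Under H0, t = rho * sqrt((n-2)/(1-rho^2)) = 2.7277 ~ t(9).
Step 5: Two-sided p-value from the t-distribution with 9 df = 0.023313.
Step 6: alpha = 0.1. reject H0.

rho = 0.6727, p = 0.023313, reject H0 at alpha = 0.1.


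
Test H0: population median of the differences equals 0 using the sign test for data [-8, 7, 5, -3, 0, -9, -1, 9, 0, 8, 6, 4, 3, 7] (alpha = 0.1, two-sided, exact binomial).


Step 1: Discard zero differences. Original n = 14; n_eff = number of nonzero differences = 12.
Nonzero differences (with sign): -8, +7, +5, -3, -9, -1, +9, +8, +6, +4, +3, +7
Step 2: Count signs: positive = 8, negative = 4.
Step 3: Under H0: P(positive) = 0.5, so the number of positives S ~ Bin(12, 0.5).
Step 4: Two-sided exact p-value = sum of Bin(12,0.5) probabilities at or below the observed probability = 0.387695.
Step 5: alpha = 0.1. fail to reject H0.

n_eff = 12, pos = 8, neg = 4, p = 0.387695, fail to reject H0.


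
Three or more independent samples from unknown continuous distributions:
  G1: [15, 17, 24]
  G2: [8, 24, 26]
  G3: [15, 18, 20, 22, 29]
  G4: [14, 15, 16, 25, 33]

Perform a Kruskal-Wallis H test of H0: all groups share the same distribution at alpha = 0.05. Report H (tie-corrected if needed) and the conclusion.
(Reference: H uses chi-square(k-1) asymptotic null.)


Step 1: Combine all N = 16 observations and assign midranks.
sorted (value, group, rank): (8,G2,1), (14,G4,2), (15,G1,4), (15,G3,4), (15,G4,4), (16,G4,6), (17,G1,7), (18,G3,8), (20,G3,9), (22,G3,10), (24,G1,11.5), (24,G2,11.5), (25,G4,13), (26,G2,14), (29,G3,15), (33,G4,16)
Step 2: Sum ranks within each group.
R_1 = 22.5 (n_1 = 3)
R_2 = 26.5 (n_2 = 3)
R_3 = 46 (n_3 = 5)
R_4 = 41 (n_4 = 5)
Step 3: H = 12/(N(N+1)) * sum(R_i^2/n_i) - 3(N+1)
     = 12/(16*17) * (22.5^2/3 + 26.5^2/3 + 46^2/5 + 41^2/5) - 3*17
     = 0.044118 * 1162.23 - 51
     = 0.275000.
Step 4: Ties present; correction factor C = 1 - 30/(16^3 - 16) = 0.992647. Corrected H = 0.275000 / 0.992647 = 0.277037.
Step 5: Under H0, H ~ chi^2(3); p-value = 0.964288.
Step 6: alpha = 0.05. fail to reject H0.

H = 0.2770, df = 3, p = 0.964288, fail to reject H0.


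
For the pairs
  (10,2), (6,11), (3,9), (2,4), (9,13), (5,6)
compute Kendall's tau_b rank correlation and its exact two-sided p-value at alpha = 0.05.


Step 1: Enumerate the 15 unordered pairs (i,j) with i<j and classify each by sign(x_j-x_i) * sign(y_j-y_i).
  (1,2):dx=-4,dy=+9->D; (1,3):dx=-7,dy=+7->D; (1,4):dx=-8,dy=+2->D; (1,5):dx=-1,dy=+11->D
  (1,6):dx=-5,dy=+4->D; (2,3):dx=-3,dy=-2->C; (2,4):dx=-4,dy=-7->C; (2,5):dx=+3,dy=+2->C
  (2,6):dx=-1,dy=-5->C; (3,4):dx=-1,dy=-5->C; (3,5):dx=+6,dy=+4->C; (3,6):dx=+2,dy=-3->D
  (4,5):dx=+7,dy=+9->C; (4,6):dx=+3,dy=+2->C; (5,6):dx=-4,dy=-7->C
Step 2: C = 9, D = 6, total pairs = 15.
Step 3: tau = (C - D)/(n(n-1)/2) = (9 - 6)/15 = 0.200000.
Step 4: Exact two-sided p-value (enumerate n! = 720 permutations of y under H0): p = 0.719444.
Step 5: alpha = 0.05. fail to reject H0.

tau_b = 0.2000 (C=9, D=6), p = 0.719444, fail to reject H0.


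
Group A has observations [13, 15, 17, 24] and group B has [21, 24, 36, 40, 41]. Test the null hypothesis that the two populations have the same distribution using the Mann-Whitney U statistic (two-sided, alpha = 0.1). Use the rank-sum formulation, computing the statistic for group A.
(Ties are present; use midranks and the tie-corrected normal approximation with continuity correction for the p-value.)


Step 1: Combine and sort all 9 observations; assign midranks.
sorted (value, group): (13,X), (15,X), (17,X), (21,Y), (24,X), (24,Y), (36,Y), (40,Y), (41,Y)
ranks: 13->1, 15->2, 17->3, 21->4, 24->5.5, 24->5.5, 36->7, 40->8, 41->9
Step 2: Rank sum for X: R1 = 1 + 2 + 3 + 5.5 = 11.5.
Step 3: U_X = R1 - n1(n1+1)/2 = 11.5 - 4*5/2 = 11.5 - 10 = 1.5.
       U_Y = n1*n2 - U_X = 20 - 1.5 = 18.5.
Step 4: Ties are present, so use the tie-corrected normal approximation (with continuity correction) for the p-value.
Step 5: p-value = 0.049090; compare to alpha = 0.1. reject H0.

U_X = 1.5, p = 0.049090, reject H0 at alpha = 0.1.


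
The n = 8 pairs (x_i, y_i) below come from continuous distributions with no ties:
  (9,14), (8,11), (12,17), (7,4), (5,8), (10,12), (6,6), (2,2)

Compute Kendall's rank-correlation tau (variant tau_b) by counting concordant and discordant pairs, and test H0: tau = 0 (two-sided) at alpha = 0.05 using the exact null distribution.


Step 1: Enumerate the 28 unordered pairs (i,j) with i<j and classify each by sign(x_j-x_i) * sign(y_j-y_i).
  (1,2):dx=-1,dy=-3->C; (1,3):dx=+3,dy=+3->C; (1,4):dx=-2,dy=-10->C; (1,5):dx=-4,dy=-6->C
  (1,6):dx=+1,dy=-2->D; (1,7):dx=-3,dy=-8->C; (1,8):dx=-7,dy=-12->C; (2,3):dx=+4,dy=+6->C
  (2,4):dx=-1,dy=-7->C; (2,5):dx=-3,dy=-3->C; (2,6):dx=+2,dy=+1->C; (2,7):dx=-2,dy=-5->C
  (2,8):dx=-6,dy=-9->C; (3,4):dx=-5,dy=-13->C; (3,5):dx=-7,dy=-9->C; (3,6):dx=-2,dy=-5->C
  (3,7):dx=-6,dy=-11->C; (3,8):dx=-10,dy=-15->C; (4,5):dx=-2,dy=+4->D; (4,6):dx=+3,dy=+8->C
  (4,7):dx=-1,dy=+2->D; (4,8):dx=-5,dy=-2->C; (5,6):dx=+5,dy=+4->C; (5,7):dx=+1,dy=-2->D
  (5,8):dx=-3,dy=-6->C; (6,7):dx=-4,dy=-6->C; (6,8):dx=-8,dy=-10->C; (7,8):dx=-4,dy=-4->C
Step 2: C = 24, D = 4, total pairs = 28.
Step 3: tau = (C - D)/(n(n-1)/2) = (24 - 4)/28 = 0.714286.
Step 4: Exact two-sided p-value (enumerate n! = 40320 permutations of y under H0): p = 0.014137.
Step 5: alpha = 0.05. reject H0.

tau_b = 0.7143 (C=24, D=4), p = 0.014137, reject H0.


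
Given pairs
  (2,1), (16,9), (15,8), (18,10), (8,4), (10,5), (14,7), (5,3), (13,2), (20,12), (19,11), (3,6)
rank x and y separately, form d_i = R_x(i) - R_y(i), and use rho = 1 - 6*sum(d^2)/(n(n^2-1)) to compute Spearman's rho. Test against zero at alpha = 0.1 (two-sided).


Step 1: Rank x and y separately (midranks; no ties here).
rank(x): 2->1, 16->9, 15->8, 18->10, 8->4, 10->5, 14->7, 5->3, 13->6, 20->12, 19->11, 3->2
rank(y): 1->1, 9->9, 8->8, 10->10, 4->4, 5->5, 7->7, 3->3, 2->2, 12->12, 11->11, 6->6
Step 2: d_i = R_x(i) - R_y(i); compute d_i^2.
  (1-1)^2=0, (9-9)^2=0, (8-8)^2=0, (10-10)^2=0, (4-4)^2=0, (5-5)^2=0, (7-7)^2=0, (3-3)^2=0, (6-2)^2=16, (12-12)^2=0, (11-11)^2=0, (2-6)^2=16
sum(d^2) = 32.
Step 3: rho = 1 - 6*32 / (12*(12^2 - 1)) = 1 - 192/1716 = 0.888112.
Step 4: Under H0, t = rho * sqrt((n-2)/(1-rho^2)) = 6.1103 ~ t(10).
Step 5: Two-sided p-value from the t-distribution with 10 df = 0.000114.
Step 6: alpha = 0.1. reject H0.

rho = 0.8881, p = 0.000114, reject H0 at alpha = 0.1.


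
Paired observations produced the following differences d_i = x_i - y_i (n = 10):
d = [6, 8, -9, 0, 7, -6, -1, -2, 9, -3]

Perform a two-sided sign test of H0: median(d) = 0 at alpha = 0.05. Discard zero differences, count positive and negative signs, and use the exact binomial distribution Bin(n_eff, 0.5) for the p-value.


Step 1: Discard zero differences. Original n = 10; n_eff = number of nonzero differences = 9.
Nonzero differences (with sign): +6, +8, -9, +7, -6, -1, -2, +9, -3
Step 2: Count signs: positive = 4, negative = 5.
Step 3: Under H0: P(positive) = 0.5, so the number of positives S ~ Bin(9, 0.5).
Step 4: Two-sided exact p-value = sum of Bin(9,0.5) probabilities at or below the observed probability = 1.000000.
Step 5: alpha = 0.05. fail to reject H0.

n_eff = 9, pos = 4, neg = 5, p = 1.000000, fail to reject H0.


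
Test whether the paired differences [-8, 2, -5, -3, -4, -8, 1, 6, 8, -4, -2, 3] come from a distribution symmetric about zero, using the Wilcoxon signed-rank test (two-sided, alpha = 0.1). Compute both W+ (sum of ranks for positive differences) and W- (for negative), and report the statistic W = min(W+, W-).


Step 1: Drop any zero differences (none here) and take |d_i|.
|d| = [8, 2, 5, 3, 4, 8, 1, 6, 8, 4, 2, 3]
Step 2: Midrank |d_i| (ties get averaged ranks).
ranks: |8|->11, |2|->2.5, |5|->8, |3|->4.5, |4|->6.5, |8|->11, |1|->1, |6|->9, |8|->11, |4|->6.5, |2|->2.5, |3|->4.5
Step 3: Attach original signs; sum ranks with positive sign and with negative sign.
W+ = 2.5 + 1 + 9 + 11 + 4.5 = 28
W- = 11 + 8 + 4.5 + 6.5 + 11 + 6.5 + 2.5 = 50
(Check: W+ + W- = 78 should equal n(n+1)/2 = 78.)
Step 4: Test statistic W = min(W+, W-) = 28.
Step 5: Ties in |d|, so use the tie-corrected normal approximation.
        E[W] = n(n+1)/4 = 12*13/4 = 39.
        Tie groups: |d|=2 (t=2), |d|=3 (t=2), |d|=4 (t=2), |d|=8 (t=3); sum(t^3 - t) = 42.
        Var[W] = n(n+1)(2n+1)/24 - sum(t^3-t)/48 = 3900/24 - 42/48 = 161.625.
        z = (W - E[W]) / sqrt(Var[W]) = (28 - 39) / 12.7132 = -0.8652.
        Two-sided p = 2*Phi(z) = 0.386905.
Step 6: alpha = 0.1. fail to reject H0.

W+ = 28, W- = 50, W = min = 28, p = 0.386905, fail to reject H0.


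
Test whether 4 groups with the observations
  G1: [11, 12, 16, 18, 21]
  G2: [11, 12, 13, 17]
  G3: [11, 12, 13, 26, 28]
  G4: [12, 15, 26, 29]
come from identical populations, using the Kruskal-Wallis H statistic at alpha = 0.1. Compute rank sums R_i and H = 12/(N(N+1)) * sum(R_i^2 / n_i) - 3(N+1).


Step 1: Combine all N = 18 observations and assign midranks.
sorted (value, group, rank): (11,G1,2), (11,G2,2), (11,G3,2), (12,G1,5.5), (12,G2,5.5), (12,G3,5.5), (12,G4,5.5), (13,G2,8.5), (13,G3,8.5), (15,G4,10), (16,G1,11), (17,G2,12), (18,G1,13), (21,G1,14), (26,G3,15.5), (26,G4,15.5), (28,G3,17), (29,G4,18)
Step 2: Sum ranks within each group.
R_1 = 45.5 (n_1 = 5)
R_2 = 28 (n_2 = 4)
R_3 = 48.5 (n_3 = 5)
R_4 = 49 (n_4 = 4)
Step 3: H = 12/(N(N+1)) * sum(R_i^2/n_i) - 3(N+1)
     = 12/(18*19) * (45.5^2/5 + 28^2/4 + 48.5^2/5 + 49^2/4) - 3*19
     = 0.035088 * 1680.75 - 57
     = 1.973684.
Step 4: Ties present; correction factor C = 1 - 96/(18^3 - 18) = 0.983488. Corrected H = 1.973684 / 0.983488 = 2.006821.
Step 5: Under H0, H ~ chi^2(3); p-value = 0.570992.
Step 6: alpha = 0.1. fail to reject H0.

H = 2.0068, df = 3, p = 0.570992, fail to reject H0.


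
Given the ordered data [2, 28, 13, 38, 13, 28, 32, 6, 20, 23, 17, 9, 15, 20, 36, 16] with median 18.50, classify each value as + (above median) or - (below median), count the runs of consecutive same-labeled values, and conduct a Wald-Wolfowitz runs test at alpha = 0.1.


Step 1: Compute median = 18.50; label A = above, B = below.
Labels in order: BABABAABAABBBAAB  (n_A = 8, n_B = 8)
Step 2: Count runs R = 11.
Step 3: Under H0 (random ordering), E[R] = 2*n_A*n_B/(n_A+n_B) + 1 = 2*8*8/16 + 1 = 9.0000.
        Var[R] = 2*n_A*n_B*(2*n_A*n_B - n_A - n_B) / ((n_A+n_B)^2 * (n_A+n_B-1)) = 14336/3840 = 3.7333.
        SD[R] = 1.9322.
Step 4: Continuity-corrected z = (R - 0.5 - E[R]) / SD[R] = (11 - 0.5 - 9.0000) / 1.9322 = 0.7763.
Step 5: Two-sided p-value via normal approximation = 2*(1 - Phi(|z|)) = 0.437558.
Step 6: alpha = 0.1. fail to reject H0.

R = 11, z = 0.7763, p = 0.437558, fail to reject H0.


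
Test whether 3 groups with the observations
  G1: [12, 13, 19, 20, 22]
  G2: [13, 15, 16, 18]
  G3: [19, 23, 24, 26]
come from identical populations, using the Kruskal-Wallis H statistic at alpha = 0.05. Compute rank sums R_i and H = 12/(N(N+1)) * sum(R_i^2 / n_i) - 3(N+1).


Step 1: Combine all N = 13 observations and assign midranks.
sorted (value, group, rank): (12,G1,1), (13,G1,2.5), (13,G2,2.5), (15,G2,4), (16,G2,5), (18,G2,6), (19,G1,7.5), (19,G3,7.5), (20,G1,9), (22,G1,10), (23,G3,11), (24,G3,12), (26,G3,13)
Step 2: Sum ranks within each group.
R_1 = 30 (n_1 = 5)
R_2 = 17.5 (n_2 = 4)
R_3 = 43.5 (n_3 = 4)
Step 3: H = 12/(N(N+1)) * sum(R_i^2/n_i) - 3(N+1)
     = 12/(13*14) * (30^2/5 + 17.5^2/4 + 43.5^2/4) - 3*14
     = 0.065934 * 729.625 - 42
     = 6.107143.
Step 4: Ties present; correction factor C = 1 - 12/(13^3 - 13) = 0.994505. Corrected H = 6.107143 / 0.994505 = 6.140884.
Step 5: Under H0, H ~ chi^2(2); p-value = 0.046401.
Step 6: alpha = 0.05. reject H0.

H = 6.1409, df = 2, p = 0.046401, reject H0.


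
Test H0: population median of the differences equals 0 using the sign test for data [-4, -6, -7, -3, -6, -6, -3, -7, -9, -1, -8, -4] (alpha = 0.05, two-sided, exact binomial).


Step 1: Discard zero differences. Original n = 12; n_eff = number of nonzero differences = 12.
Nonzero differences (with sign): -4, -6, -7, -3, -6, -6, -3, -7, -9, -1, -8, -4
Step 2: Count signs: positive = 0, negative = 12.
Step 3: Under H0: P(positive) = 0.5, so the number of positives S ~ Bin(12, 0.5).
Step 4: Two-sided exact p-value = sum of Bin(12,0.5) probabilities at or below the observed probability = 0.000488.
Step 5: alpha = 0.05. reject H0.

n_eff = 12, pos = 0, neg = 12, p = 0.000488, reject H0.


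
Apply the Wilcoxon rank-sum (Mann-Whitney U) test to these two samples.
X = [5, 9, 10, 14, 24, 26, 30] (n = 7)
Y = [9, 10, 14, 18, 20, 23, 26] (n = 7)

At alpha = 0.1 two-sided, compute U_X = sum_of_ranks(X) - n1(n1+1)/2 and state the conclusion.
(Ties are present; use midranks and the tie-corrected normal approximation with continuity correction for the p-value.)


Step 1: Combine and sort all 14 observations; assign midranks.
sorted (value, group): (5,X), (9,X), (9,Y), (10,X), (10,Y), (14,X), (14,Y), (18,Y), (20,Y), (23,Y), (24,X), (26,X), (26,Y), (30,X)
ranks: 5->1, 9->2.5, 9->2.5, 10->4.5, 10->4.5, 14->6.5, 14->6.5, 18->8, 20->9, 23->10, 24->11, 26->12.5, 26->12.5, 30->14
Step 2: Rank sum for X: R1 = 1 + 2.5 + 4.5 + 6.5 + 11 + 12.5 + 14 = 52.
Step 3: U_X = R1 - n1(n1+1)/2 = 52 - 7*8/2 = 52 - 28 = 24.
       U_Y = n1*n2 - U_X = 49 - 24 = 25.
Step 4: Ties are present, so use the tie-corrected normal approximation (with continuity correction) for the p-value.
Step 5: p-value = 1.000000; compare to alpha = 0.1. fail to reject H0.

U_X = 24, p = 1.000000, fail to reject H0 at alpha = 0.1.


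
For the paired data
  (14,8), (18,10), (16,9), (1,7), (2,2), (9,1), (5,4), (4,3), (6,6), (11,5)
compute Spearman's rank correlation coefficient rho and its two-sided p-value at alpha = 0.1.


Step 1: Rank x and y separately (midranks; no ties here).
rank(x): 14->8, 18->10, 16->9, 1->1, 2->2, 9->6, 5->4, 4->3, 6->5, 11->7
rank(y): 8->8, 10->10, 9->9, 7->7, 2->2, 1->1, 4->4, 3->3, 6->6, 5->5
Step 2: d_i = R_x(i) - R_y(i); compute d_i^2.
  (8-8)^2=0, (10-10)^2=0, (9-9)^2=0, (1-7)^2=36, (2-2)^2=0, (6-1)^2=25, (4-4)^2=0, (3-3)^2=0, (5-6)^2=1, (7-5)^2=4
sum(d^2) = 66.
Step 3: rho = 1 - 6*66 / (10*(10^2 - 1)) = 1 - 396/990 = 0.600000.
Step 4: Under H0, t = rho * sqrt((n-2)/(1-rho^2)) = 2.1213 ~ t(8).
Step 5: Two-sided p-value from the t-distribution with 8 df = 0.066688.
Step 6: alpha = 0.1. reject H0.

rho = 0.6000, p = 0.066688, reject H0 at alpha = 0.1.


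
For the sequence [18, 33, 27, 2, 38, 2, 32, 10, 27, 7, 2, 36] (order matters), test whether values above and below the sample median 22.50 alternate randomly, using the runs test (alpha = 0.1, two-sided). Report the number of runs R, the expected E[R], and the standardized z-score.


Step 1: Compute median = 22.50; label A = above, B = below.
Labels in order: BAABABABABBA  (n_A = 6, n_B = 6)
Step 2: Count runs R = 10.
Step 3: Under H0 (random ordering), E[R] = 2*n_A*n_B/(n_A+n_B) + 1 = 2*6*6/12 + 1 = 7.0000.
        Var[R] = 2*n_A*n_B*(2*n_A*n_B - n_A - n_B) / ((n_A+n_B)^2 * (n_A+n_B-1)) = 4320/1584 = 2.7273.
        SD[R] = 1.6514.
Step 4: Continuity-corrected z = (R - 0.5 - E[R]) / SD[R] = (10 - 0.5 - 7.0000) / 1.6514 = 1.5138.
Step 5: Two-sided p-value via normal approximation = 2*(1 - Phi(|z|)) = 0.130070.
Step 6: alpha = 0.1. fail to reject H0.

R = 10, z = 1.5138, p = 0.130070, fail to reject H0.


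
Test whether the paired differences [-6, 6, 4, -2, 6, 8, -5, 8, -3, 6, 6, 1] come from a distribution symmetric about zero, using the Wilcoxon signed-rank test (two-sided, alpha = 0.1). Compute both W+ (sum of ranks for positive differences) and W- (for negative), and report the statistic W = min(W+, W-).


Step 1: Drop any zero differences (none here) and take |d_i|.
|d| = [6, 6, 4, 2, 6, 8, 5, 8, 3, 6, 6, 1]
Step 2: Midrank |d_i| (ties get averaged ranks).
ranks: |6|->8, |6|->8, |4|->4, |2|->2, |6|->8, |8|->11.5, |5|->5, |8|->11.5, |3|->3, |6|->8, |6|->8, |1|->1
Step 3: Attach original signs; sum ranks with positive sign and with negative sign.
W+ = 8 + 4 + 8 + 11.5 + 11.5 + 8 + 8 + 1 = 60
W- = 8 + 2 + 5 + 3 = 18
(Check: W+ + W- = 78 should equal n(n+1)/2 = 78.)
Step 4: Test statistic W = min(W+, W-) = 18.
Step 5: Ties in |d|, so use the tie-corrected normal approximation.
        E[W] = n(n+1)/4 = 12*13/4 = 39.
        Tie groups: |d|=6 (t=5), |d|=8 (t=2); sum(t^3 - t) = 126.
        Var[W] = n(n+1)(2n+1)/24 - sum(t^3-t)/48 = 3900/24 - 126/48 = 159.875.
        z = (W - E[W]) / sqrt(Var[W]) = (18 - 39) / 12.6442 = -1.6608.
        Two-sided p = 2*Phi(z) = 0.096745.
Step 6: alpha = 0.1. reject H0.

W+ = 60, W- = 18, W = min = 18, p = 0.096745, reject H0.


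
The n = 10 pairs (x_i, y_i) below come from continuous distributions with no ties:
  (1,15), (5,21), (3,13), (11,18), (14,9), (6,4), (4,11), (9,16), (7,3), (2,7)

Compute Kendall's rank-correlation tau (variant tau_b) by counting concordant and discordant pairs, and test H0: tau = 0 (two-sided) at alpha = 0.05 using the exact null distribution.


Step 1: Enumerate the 45 unordered pairs (i,j) with i<j and classify each by sign(x_j-x_i) * sign(y_j-y_i).
  (1,2):dx=+4,dy=+6->C; (1,3):dx=+2,dy=-2->D; (1,4):dx=+10,dy=+3->C; (1,5):dx=+13,dy=-6->D
  (1,6):dx=+5,dy=-11->D; (1,7):dx=+3,dy=-4->D; (1,8):dx=+8,dy=+1->C; (1,9):dx=+6,dy=-12->D
  (1,10):dx=+1,dy=-8->D; (2,3):dx=-2,dy=-8->C; (2,4):dx=+6,dy=-3->D; (2,5):dx=+9,dy=-12->D
  (2,6):dx=+1,dy=-17->D; (2,7):dx=-1,dy=-10->C; (2,8):dx=+4,dy=-5->D; (2,9):dx=+2,dy=-18->D
  (2,10):dx=-3,dy=-14->C; (3,4):dx=+8,dy=+5->C; (3,5):dx=+11,dy=-4->D; (3,6):dx=+3,dy=-9->D
  (3,7):dx=+1,dy=-2->D; (3,8):dx=+6,dy=+3->C; (3,9):dx=+4,dy=-10->D; (3,10):dx=-1,dy=-6->C
  (4,5):dx=+3,dy=-9->D; (4,6):dx=-5,dy=-14->C; (4,7):dx=-7,dy=-7->C; (4,8):dx=-2,dy=-2->C
  (4,9):dx=-4,dy=-15->C; (4,10):dx=-9,dy=-11->C; (5,6):dx=-8,dy=-5->C; (5,7):dx=-10,dy=+2->D
  (5,8):dx=-5,dy=+7->D; (5,9):dx=-7,dy=-6->C; (5,10):dx=-12,dy=-2->C; (6,7):dx=-2,dy=+7->D
  (6,8):dx=+3,dy=+12->C; (6,9):dx=+1,dy=-1->D; (6,10):dx=-4,dy=+3->D; (7,8):dx=+5,dy=+5->C
  (7,9):dx=+3,dy=-8->D; (7,10):dx=-2,dy=-4->C; (8,9):dx=-2,dy=-13->C; (8,10):dx=-7,dy=-9->C
  (9,10):dx=-5,dy=+4->D
Step 2: C = 22, D = 23, total pairs = 45.
Step 3: tau = (C - D)/(n(n-1)/2) = (22 - 23)/45 = -0.022222.
Step 4: Exact two-sided p-value (enumerate n! = 3628800 permutations of y under H0): p = 1.000000.
Step 5: alpha = 0.05. fail to reject H0.

tau_b = -0.0222 (C=22, D=23), p = 1.000000, fail to reject H0.


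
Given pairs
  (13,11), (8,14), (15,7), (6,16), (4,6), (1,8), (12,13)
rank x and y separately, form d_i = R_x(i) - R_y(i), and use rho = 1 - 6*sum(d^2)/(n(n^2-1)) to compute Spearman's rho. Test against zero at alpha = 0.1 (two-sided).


Step 1: Rank x and y separately (midranks; no ties here).
rank(x): 13->6, 8->4, 15->7, 6->3, 4->2, 1->1, 12->5
rank(y): 11->4, 14->6, 7->2, 16->7, 6->1, 8->3, 13->5
Step 2: d_i = R_x(i) - R_y(i); compute d_i^2.
  (6-4)^2=4, (4-6)^2=4, (7-2)^2=25, (3-7)^2=16, (2-1)^2=1, (1-3)^2=4, (5-5)^2=0
sum(d^2) = 54.
Step 3: rho = 1 - 6*54 / (7*(7^2 - 1)) = 1 - 324/336 = 0.035714.
Step 4: Under H0, t = rho * sqrt((n-2)/(1-rho^2)) = 0.0799 ~ t(5).
Step 5: Two-sided p-value from the t-distribution with 5 df = 0.939408.
Step 6: alpha = 0.1. fail to reject H0.

rho = 0.0357, p = 0.939408, fail to reject H0 at alpha = 0.1.


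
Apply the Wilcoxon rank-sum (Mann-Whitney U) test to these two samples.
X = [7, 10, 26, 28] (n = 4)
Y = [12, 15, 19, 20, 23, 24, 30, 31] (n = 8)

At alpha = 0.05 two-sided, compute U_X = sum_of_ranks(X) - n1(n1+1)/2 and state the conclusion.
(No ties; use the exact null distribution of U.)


Step 1: Combine and sort all 12 observations; assign midranks.
sorted (value, group): (7,X), (10,X), (12,Y), (15,Y), (19,Y), (20,Y), (23,Y), (24,Y), (26,X), (28,X), (30,Y), (31,Y)
ranks: 7->1, 10->2, 12->3, 15->4, 19->5, 20->6, 23->7, 24->8, 26->9, 28->10, 30->11, 31->12
Step 2: Rank sum for X: R1 = 1 + 2 + 9 + 10 = 22.
Step 3: U_X = R1 - n1(n1+1)/2 = 22 - 4*5/2 = 22 - 10 = 12.
       U_Y = n1*n2 - U_X = 32 - 12 = 20.
Step 4: No ties, so the exact null distribution of U (based on enumerating the C(12,4) = 495 equally likely rank assignments) gives the two-sided p-value.
Step 5: p-value = 0.569697; compare to alpha = 0.05. fail to reject H0.

U_X = 12, p = 0.569697, fail to reject H0 at alpha = 0.05.


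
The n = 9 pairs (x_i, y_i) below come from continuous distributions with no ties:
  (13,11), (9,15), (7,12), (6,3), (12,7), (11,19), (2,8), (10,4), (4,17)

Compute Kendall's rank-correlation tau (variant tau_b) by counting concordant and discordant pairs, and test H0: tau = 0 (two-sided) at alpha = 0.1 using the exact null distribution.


Step 1: Enumerate the 36 unordered pairs (i,j) with i<j and classify each by sign(x_j-x_i) * sign(y_j-y_i).
  (1,2):dx=-4,dy=+4->D; (1,3):dx=-6,dy=+1->D; (1,4):dx=-7,dy=-8->C; (1,5):dx=-1,dy=-4->C
  (1,6):dx=-2,dy=+8->D; (1,7):dx=-11,dy=-3->C; (1,8):dx=-3,dy=-7->C; (1,9):dx=-9,dy=+6->D
  (2,3):dx=-2,dy=-3->C; (2,4):dx=-3,dy=-12->C; (2,5):dx=+3,dy=-8->D; (2,6):dx=+2,dy=+4->C
  (2,7):dx=-7,dy=-7->C; (2,8):dx=+1,dy=-11->D; (2,9):dx=-5,dy=+2->D; (3,4):dx=-1,dy=-9->C
  (3,5):dx=+5,dy=-5->D; (3,6):dx=+4,dy=+7->C; (3,7):dx=-5,dy=-4->C; (3,8):dx=+3,dy=-8->D
  (3,9):dx=-3,dy=+5->D; (4,5):dx=+6,dy=+4->C; (4,6):dx=+5,dy=+16->C; (4,7):dx=-4,dy=+5->D
  (4,8):dx=+4,dy=+1->C; (4,9):dx=-2,dy=+14->D; (5,6):dx=-1,dy=+12->D; (5,7):dx=-10,dy=+1->D
  (5,8):dx=-2,dy=-3->C; (5,9):dx=-8,dy=+10->D; (6,7):dx=-9,dy=-11->C; (6,8):dx=-1,dy=-15->C
  (6,9):dx=-7,dy=-2->C; (7,8):dx=+8,dy=-4->D; (7,9):dx=+2,dy=+9->C; (8,9):dx=-6,dy=+13->D
Step 2: C = 19, D = 17, total pairs = 36.
Step 3: tau = (C - D)/(n(n-1)/2) = (19 - 17)/36 = 0.055556.
Step 4: Exact two-sided p-value (enumerate n! = 362880 permutations of y under H0): p = 0.919455.
Step 5: alpha = 0.1. fail to reject H0.

tau_b = 0.0556 (C=19, D=17), p = 0.919455, fail to reject H0.


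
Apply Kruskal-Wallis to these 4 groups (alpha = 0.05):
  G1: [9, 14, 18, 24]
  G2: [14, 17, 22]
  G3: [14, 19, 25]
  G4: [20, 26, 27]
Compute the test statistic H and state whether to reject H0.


Step 1: Combine all N = 13 observations and assign midranks.
sorted (value, group, rank): (9,G1,1), (14,G1,3), (14,G2,3), (14,G3,3), (17,G2,5), (18,G1,6), (19,G3,7), (20,G4,8), (22,G2,9), (24,G1,10), (25,G3,11), (26,G4,12), (27,G4,13)
Step 2: Sum ranks within each group.
R_1 = 20 (n_1 = 4)
R_2 = 17 (n_2 = 3)
R_3 = 21 (n_3 = 3)
R_4 = 33 (n_4 = 3)
Step 3: H = 12/(N(N+1)) * sum(R_i^2/n_i) - 3(N+1)
     = 12/(13*14) * (20^2/4 + 17^2/3 + 21^2/3 + 33^2/3) - 3*14
     = 0.065934 * 706.333 - 42
     = 4.571429.
Step 4: Ties present; correction factor C = 1 - 24/(13^3 - 13) = 0.989011. Corrected H = 4.571429 / 0.989011 = 4.622222.
Step 5: Under H0, H ~ chi^2(3); p-value = 0.201644.
Step 6: alpha = 0.05. fail to reject H0.

H = 4.6222, df = 3, p = 0.201644, fail to reject H0.


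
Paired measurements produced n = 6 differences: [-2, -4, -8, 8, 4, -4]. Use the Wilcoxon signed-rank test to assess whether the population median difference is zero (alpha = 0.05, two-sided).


Step 1: Drop any zero differences (none here) and take |d_i|.
|d| = [2, 4, 8, 8, 4, 4]
Step 2: Midrank |d_i| (ties get averaged ranks).
ranks: |2|->1, |4|->3, |8|->5.5, |8|->5.5, |4|->3, |4|->3
Step 3: Attach original signs; sum ranks with positive sign and with negative sign.
W+ = 5.5 + 3 = 8.5
W- = 1 + 3 + 5.5 + 3 = 12.5
(Check: W+ + W- = 21 should equal n(n+1)/2 = 21.)
Step 4: Test statistic W = min(W+, W-) = 8.5.
Step 5: Ties in |d|, so use the tie-corrected normal approximation.
        E[W] = n(n+1)/4 = 6*7/4 = 10.5.
        Tie groups: |d|=4 (t=3), |d|=8 (t=2); sum(t^3 - t) = 30.
        Var[W] = n(n+1)(2n+1)/24 - sum(t^3-t)/48 = 546/24 - 30/48 = 22.125.
        z = (W - E[W]) / sqrt(Var[W]) = (8.5 - 10.5) / 4.7037 = -0.4252.
        Two-sided p = 2*Phi(z) = 0.670694.
Step 6: alpha = 0.05. fail to reject H0.

W+ = 8.5, W- = 12.5, W = min = 8.5, p = 0.670694, fail to reject H0.


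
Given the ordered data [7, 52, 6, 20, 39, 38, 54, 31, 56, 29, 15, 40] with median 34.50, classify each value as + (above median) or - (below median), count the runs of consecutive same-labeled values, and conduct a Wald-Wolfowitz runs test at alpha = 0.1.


Step 1: Compute median = 34.50; label A = above, B = below.
Labels in order: BABBAAABABBA  (n_A = 6, n_B = 6)
Step 2: Count runs R = 8.
Step 3: Under H0 (random ordering), E[R] = 2*n_A*n_B/(n_A+n_B) + 1 = 2*6*6/12 + 1 = 7.0000.
        Var[R] = 2*n_A*n_B*(2*n_A*n_B - n_A - n_B) / ((n_A+n_B)^2 * (n_A+n_B-1)) = 4320/1584 = 2.7273.
        SD[R] = 1.6514.
Step 4: Continuity-corrected z = (R - 0.5 - E[R]) / SD[R] = (8 - 0.5 - 7.0000) / 1.6514 = 0.3028.
Step 5: Two-sided p-value via normal approximation = 2*(1 - Phi(|z|)) = 0.762069.
Step 6: alpha = 0.1. fail to reject H0.

R = 8, z = 0.3028, p = 0.762069, fail to reject H0.


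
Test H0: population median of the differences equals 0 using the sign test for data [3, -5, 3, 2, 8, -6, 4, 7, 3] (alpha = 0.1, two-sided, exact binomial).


Step 1: Discard zero differences. Original n = 9; n_eff = number of nonzero differences = 9.
Nonzero differences (with sign): +3, -5, +3, +2, +8, -6, +4, +7, +3
Step 2: Count signs: positive = 7, negative = 2.
Step 3: Under H0: P(positive) = 0.5, so the number of positives S ~ Bin(9, 0.5).
Step 4: Two-sided exact p-value = sum of Bin(9,0.5) probabilities at or below the observed probability = 0.179688.
Step 5: alpha = 0.1. fail to reject H0.

n_eff = 9, pos = 7, neg = 2, p = 0.179688, fail to reject H0.


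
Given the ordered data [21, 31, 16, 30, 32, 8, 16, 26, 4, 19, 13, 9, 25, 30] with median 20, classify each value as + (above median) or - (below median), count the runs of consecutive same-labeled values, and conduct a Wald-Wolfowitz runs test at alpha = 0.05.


Step 1: Compute median = 20; label A = above, B = below.
Labels in order: AABAABBABBBBAA  (n_A = 7, n_B = 7)
Step 2: Count runs R = 7.
Step 3: Under H0 (random ordering), E[R] = 2*n_A*n_B/(n_A+n_B) + 1 = 2*7*7/14 + 1 = 8.0000.
        Var[R] = 2*n_A*n_B*(2*n_A*n_B - n_A - n_B) / ((n_A+n_B)^2 * (n_A+n_B-1)) = 8232/2548 = 3.2308.
        SD[R] = 1.7974.
Step 4: Continuity-corrected z = (R + 0.5 - E[R]) / SD[R] = (7 + 0.5 - 8.0000) / 1.7974 = -0.2782.
Step 5: Two-sided p-value via normal approximation = 2*(1 - Phi(|z|)) = 0.780879.
Step 6: alpha = 0.05. fail to reject H0.

R = 7, z = -0.2782, p = 0.780879, fail to reject H0.


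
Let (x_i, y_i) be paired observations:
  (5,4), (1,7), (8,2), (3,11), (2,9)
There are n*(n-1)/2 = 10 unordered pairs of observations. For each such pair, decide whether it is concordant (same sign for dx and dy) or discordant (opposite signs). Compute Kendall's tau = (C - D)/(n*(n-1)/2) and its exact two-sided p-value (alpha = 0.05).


Step 1: Enumerate the 10 unordered pairs (i,j) with i<j and classify each by sign(x_j-x_i) * sign(y_j-y_i).
  (1,2):dx=-4,dy=+3->D; (1,3):dx=+3,dy=-2->D; (1,4):dx=-2,dy=+7->D; (1,5):dx=-3,dy=+5->D
  (2,3):dx=+7,dy=-5->D; (2,4):dx=+2,dy=+4->C; (2,5):dx=+1,dy=+2->C; (3,4):dx=-5,dy=+9->D
  (3,5):dx=-6,dy=+7->D; (4,5):dx=-1,dy=-2->C
Step 2: C = 3, D = 7, total pairs = 10.
Step 3: tau = (C - D)/(n(n-1)/2) = (3 - 7)/10 = -0.400000.
Step 4: Exact two-sided p-value (enumerate n! = 120 permutations of y under H0): p = 0.483333.
Step 5: alpha = 0.05. fail to reject H0.

tau_b = -0.4000 (C=3, D=7), p = 0.483333, fail to reject H0.


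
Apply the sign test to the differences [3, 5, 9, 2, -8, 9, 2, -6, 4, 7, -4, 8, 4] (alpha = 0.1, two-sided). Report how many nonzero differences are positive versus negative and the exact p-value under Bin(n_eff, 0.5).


Step 1: Discard zero differences. Original n = 13; n_eff = number of nonzero differences = 13.
Nonzero differences (with sign): +3, +5, +9, +2, -8, +9, +2, -6, +4, +7, -4, +8, +4
Step 2: Count signs: positive = 10, negative = 3.
Step 3: Under H0: P(positive) = 0.5, so the number of positives S ~ Bin(13, 0.5).
Step 4: Two-sided exact p-value = sum of Bin(13,0.5) probabilities at or below the observed probability = 0.092285.
Step 5: alpha = 0.1. reject H0.

n_eff = 13, pos = 10, neg = 3, p = 0.092285, reject H0.


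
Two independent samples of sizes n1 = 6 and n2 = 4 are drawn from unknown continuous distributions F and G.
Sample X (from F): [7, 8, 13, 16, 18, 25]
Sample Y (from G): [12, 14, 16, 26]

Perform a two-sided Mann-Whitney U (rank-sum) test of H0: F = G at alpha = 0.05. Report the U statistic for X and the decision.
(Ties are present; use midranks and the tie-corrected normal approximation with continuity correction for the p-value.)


Step 1: Combine and sort all 10 observations; assign midranks.
sorted (value, group): (7,X), (8,X), (12,Y), (13,X), (14,Y), (16,X), (16,Y), (18,X), (25,X), (26,Y)
ranks: 7->1, 8->2, 12->3, 13->4, 14->5, 16->6.5, 16->6.5, 18->8, 25->9, 26->10
Step 2: Rank sum for X: R1 = 1 + 2 + 4 + 6.5 + 8 + 9 = 30.5.
Step 3: U_X = R1 - n1(n1+1)/2 = 30.5 - 6*7/2 = 30.5 - 21 = 9.5.
       U_Y = n1*n2 - U_X = 24 - 9.5 = 14.5.
Step 4: Ties are present, so use the tie-corrected normal approximation (with continuity correction) for the p-value.
Step 5: p-value = 0.668870; compare to alpha = 0.05. fail to reject H0.

U_X = 9.5, p = 0.668870, fail to reject H0 at alpha = 0.05.


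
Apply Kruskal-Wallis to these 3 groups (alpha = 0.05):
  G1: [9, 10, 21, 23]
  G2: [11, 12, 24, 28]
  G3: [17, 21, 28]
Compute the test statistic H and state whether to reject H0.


Step 1: Combine all N = 11 observations and assign midranks.
sorted (value, group, rank): (9,G1,1), (10,G1,2), (11,G2,3), (12,G2,4), (17,G3,5), (21,G1,6.5), (21,G3,6.5), (23,G1,8), (24,G2,9), (28,G2,10.5), (28,G3,10.5)
Step 2: Sum ranks within each group.
R_1 = 17.5 (n_1 = 4)
R_2 = 26.5 (n_2 = 4)
R_3 = 22 (n_3 = 3)
Step 3: H = 12/(N(N+1)) * sum(R_i^2/n_i) - 3(N+1)
     = 12/(11*12) * (17.5^2/4 + 26.5^2/4 + 22^2/3) - 3*12
     = 0.090909 * 413.458 - 36
     = 1.587121.
Step 4: Ties present; correction factor C = 1 - 12/(11^3 - 11) = 0.990909. Corrected H = 1.587121 / 0.990909 = 1.601682.
Step 5: Under H0, H ~ chi^2(2); p-value = 0.448951.
Step 6: alpha = 0.05. fail to reject H0.

H = 1.6017, df = 2, p = 0.448951, fail to reject H0.


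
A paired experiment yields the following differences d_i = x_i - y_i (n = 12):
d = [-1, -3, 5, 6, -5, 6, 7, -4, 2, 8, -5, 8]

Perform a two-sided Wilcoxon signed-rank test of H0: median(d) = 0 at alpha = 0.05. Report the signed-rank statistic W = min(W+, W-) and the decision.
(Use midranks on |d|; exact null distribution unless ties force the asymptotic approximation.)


Step 1: Drop any zero differences (none here) and take |d_i|.
|d| = [1, 3, 5, 6, 5, 6, 7, 4, 2, 8, 5, 8]
Step 2: Midrank |d_i| (ties get averaged ranks).
ranks: |1|->1, |3|->3, |5|->6, |6|->8.5, |5|->6, |6|->8.5, |7|->10, |4|->4, |2|->2, |8|->11.5, |5|->6, |8|->11.5
Step 3: Attach original signs; sum ranks with positive sign and with negative sign.
W+ = 6 + 8.5 + 8.5 + 10 + 2 + 11.5 + 11.5 = 58
W- = 1 + 3 + 6 + 4 + 6 = 20
(Check: W+ + W- = 78 should equal n(n+1)/2 = 78.)
Step 4: Test statistic W = min(W+, W-) = 20.
Step 5: Ties in |d|, so use the tie-corrected normal approximation.
        E[W] = n(n+1)/4 = 12*13/4 = 39.
        Tie groups: |d|=5 (t=3), |d|=6 (t=2), |d|=8 (t=2); sum(t^3 - t) = 36.
        Var[W] = n(n+1)(2n+1)/24 - sum(t^3-t)/48 = 3900/24 - 36/48 = 161.75.
        z = (W - E[W]) / sqrt(Var[W]) = (20 - 39) / 12.7181 = -1.4939.
        Two-sided p = 2*Phi(z) = 0.135193.
Step 6: alpha = 0.05. fail to reject H0.

W+ = 58, W- = 20, W = min = 20, p = 0.135193, fail to reject H0.


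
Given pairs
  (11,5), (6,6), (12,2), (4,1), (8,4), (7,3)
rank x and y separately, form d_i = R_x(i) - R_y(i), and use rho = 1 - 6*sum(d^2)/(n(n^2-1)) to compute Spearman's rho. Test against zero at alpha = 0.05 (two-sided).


Step 1: Rank x and y separately (midranks; no ties here).
rank(x): 11->5, 6->2, 12->6, 4->1, 8->4, 7->3
rank(y): 5->5, 6->6, 2->2, 1->1, 4->4, 3->3
Step 2: d_i = R_x(i) - R_y(i); compute d_i^2.
  (5-5)^2=0, (2-6)^2=16, (6-2)^2=16, (1-1)^2=0, (4-4)^2=0, (3-3)^2=0
sum(d^2) = 32.
Step 3: rho = 1 - 6*32 / (6*(6^2 - 1)) = 1 - 192/210 = 0.085714.
Step 4: Under H0, t = rho * sqrt((n-2)/(1-rho^2)) = 0.1721 ~ t(4).
Step 5: Two-sided p-value from the t-distribution with 4 df = 0.871743.
Step 6: alpha = 0.05. fail to reject H0.

rho = 0.0857, p = 0.871743, fail to reject H0 at alpha = 0.05.


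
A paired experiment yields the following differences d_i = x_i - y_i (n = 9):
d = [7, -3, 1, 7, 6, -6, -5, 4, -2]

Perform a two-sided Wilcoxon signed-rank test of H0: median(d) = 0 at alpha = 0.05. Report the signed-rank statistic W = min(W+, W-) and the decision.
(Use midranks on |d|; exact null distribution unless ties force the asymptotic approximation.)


Step 1: Drop any zero differences (none here) and take |d_i|.
|d| = [7, 3, 1, 7, 6, 6, 5, 4, 2]
Step 2: Midrank |d_i| (ties get averaged ranks).
ranks: |7|->8.5, |3|->3, |1|->1, |7|->8.5, |6|->6.5, |6|->6.5, |5|->5, |4|->4, |2|->2
Step 3: Attach original signs; sum ranks with positive sign and with negative sign.
W+ = 8.5 + 1 + 8.5 + 6.5 + 4 = 28.5
W- = 3 + 6.5 + 5 + 2 = 16.5
(Check: W+ + W- = 45 should equal n(n+1)/2 = 45.)
Step 4: Test statistic W = min(W+, W-) = 16.5.
Step 5: Ties in |d|, so use the tie-corrected normal approximation.
        E[W] = n(n+1)/4 = 9*10/4 = 22.5.
        Tie groups: |d|=6 (t=2), |d|=7 (t=2); sum(t^3 - t) = 12.
        Var[W] = n(n+1)(2n+1)/24 - sum(t^3-t)/48 = 1710/24 - 12/48 = 71.
        z = (W - E[W]) / sqrt(Var[W]) = (16.5 - 22.5) / 8.4261 = -0.7121.
        Two-sided p = 2*Phi(z) = 0.476422.
Step 6: alpha = 0.05. fail to reject H0.

W+ = 28.5, W- = 16.5, W = min = 16.5, p = 0.476422, fail to reject H0.


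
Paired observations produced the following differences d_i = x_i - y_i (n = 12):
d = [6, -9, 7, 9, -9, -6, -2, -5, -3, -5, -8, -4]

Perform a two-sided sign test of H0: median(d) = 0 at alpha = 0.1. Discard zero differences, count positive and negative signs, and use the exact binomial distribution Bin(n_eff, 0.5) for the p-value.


Step 1: Discard zero differences. Original n = 12; n_eff = number of nonzero differences = 12.
Nonzero differences (with sign): +6, -9, +7, +9, -9, -6, -2, -5, -3, -5, -8, -4
Step 2: Count signs: positive = 3, negative = 9.
Step 3: Under H0: P(positive) = 0.5, so the number of positives S ~ Bin(12, 0.5).
Step 4: Two-sided exact p-value = sum of Bin(12,0.5) probabilities at or below the observed probability = 0.145996.
Step 5: alpha = 0.1. fail to reject H0.

n_eff = 12, pos = 3, neg = 9, p = 0.145996, fail to reject H0.
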